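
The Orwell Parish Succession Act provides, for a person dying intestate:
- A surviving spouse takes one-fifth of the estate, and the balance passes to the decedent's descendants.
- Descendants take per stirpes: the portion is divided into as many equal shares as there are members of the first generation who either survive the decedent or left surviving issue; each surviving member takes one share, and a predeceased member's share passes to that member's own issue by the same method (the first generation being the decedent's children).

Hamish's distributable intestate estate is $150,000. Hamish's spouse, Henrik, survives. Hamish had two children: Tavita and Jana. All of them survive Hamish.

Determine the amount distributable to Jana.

Henrik takes one-fifth of $150,000 = $30,000. The remaining $120,000 passes to the descendants.
The descendants' portion ($120,000) is divided into 2 shares of $60,000: Tavita and Jana each take $60,000.

Jana receives $60,000.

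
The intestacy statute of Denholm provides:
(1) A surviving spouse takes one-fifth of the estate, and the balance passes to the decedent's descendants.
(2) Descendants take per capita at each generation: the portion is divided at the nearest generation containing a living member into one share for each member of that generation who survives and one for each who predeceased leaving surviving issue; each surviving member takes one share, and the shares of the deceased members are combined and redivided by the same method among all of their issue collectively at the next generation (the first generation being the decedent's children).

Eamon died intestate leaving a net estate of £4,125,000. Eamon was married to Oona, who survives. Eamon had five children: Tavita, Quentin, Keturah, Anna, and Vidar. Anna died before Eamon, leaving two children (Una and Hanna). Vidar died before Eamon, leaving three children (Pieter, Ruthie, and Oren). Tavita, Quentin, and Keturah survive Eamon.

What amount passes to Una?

Oona takes one-fifth of £4,125,000 = £825,000. The remaining £3,300,000 passes to the descendants.
The descendants' portion (£3,300,000) is divided at the children's generation into 5 shares of £660,000. Tavita, Quentin, and Keturah each take £660,000. The 2 shares of the deceased (Anna and Vidar) are combined into a pool of £1,320,000.
That pool (£1,320,000) is divided at the grandchildren's generation equally among Una, Hanna, Pieter, Ruthie, and Oren: £264,000 each.

Una receives £264,000.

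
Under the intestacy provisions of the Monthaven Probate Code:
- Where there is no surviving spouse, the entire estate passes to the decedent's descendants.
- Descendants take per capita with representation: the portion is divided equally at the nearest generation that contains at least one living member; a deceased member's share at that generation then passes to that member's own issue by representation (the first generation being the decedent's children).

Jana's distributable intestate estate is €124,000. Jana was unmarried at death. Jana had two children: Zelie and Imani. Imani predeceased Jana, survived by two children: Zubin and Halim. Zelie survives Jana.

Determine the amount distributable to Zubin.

Zubin receives €31,000.

The entire €124,000 passes to the descendants.
That amount (€124,000) is divided into 2 shares of €62,000: Zelie takes €62,000; Imani's €62,000 share passes to Imani's issue.
Imani's share (€62,000) is divided into 2 shares of €31,000: Zubin and Halim each take €31,000.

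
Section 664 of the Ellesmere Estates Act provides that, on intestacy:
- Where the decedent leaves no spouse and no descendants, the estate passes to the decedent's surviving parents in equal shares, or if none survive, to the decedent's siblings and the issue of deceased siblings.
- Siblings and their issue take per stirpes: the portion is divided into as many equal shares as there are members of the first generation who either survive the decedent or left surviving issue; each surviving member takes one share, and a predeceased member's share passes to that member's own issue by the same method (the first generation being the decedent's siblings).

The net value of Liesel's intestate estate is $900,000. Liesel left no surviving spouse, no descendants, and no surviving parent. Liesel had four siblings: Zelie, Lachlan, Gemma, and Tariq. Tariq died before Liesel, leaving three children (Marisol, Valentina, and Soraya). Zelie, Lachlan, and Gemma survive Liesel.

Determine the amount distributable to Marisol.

The entire $900,000 passes to the siblings and their issue.
That amount ($900,000) is divided into 4 shares of $225,000: Zelie, Lachlan, and Gemma each take $225,000; Tariq's $225,000 share passes to Tariq's issue.
Tariq's share ($225,000) is divided into 3 shares of $75,000: Marisol, Valentina, and Soraya each take $75,000.

Marisol receives $75,000.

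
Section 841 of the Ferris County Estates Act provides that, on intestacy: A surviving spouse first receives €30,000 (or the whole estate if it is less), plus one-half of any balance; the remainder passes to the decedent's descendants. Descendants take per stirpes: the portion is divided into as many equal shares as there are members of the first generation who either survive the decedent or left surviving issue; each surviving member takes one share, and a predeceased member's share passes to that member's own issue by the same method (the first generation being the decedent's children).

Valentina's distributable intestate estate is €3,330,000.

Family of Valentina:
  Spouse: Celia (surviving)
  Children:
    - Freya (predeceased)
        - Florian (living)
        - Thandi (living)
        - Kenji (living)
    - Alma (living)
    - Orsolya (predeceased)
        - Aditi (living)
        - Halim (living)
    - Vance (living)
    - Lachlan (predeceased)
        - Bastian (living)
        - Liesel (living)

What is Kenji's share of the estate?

Kenji receives €110,000.

Celia first takes €30,000, leaving a balance of €3,300,000. Celia then takes one-half of the balance (€1,650,000), for a total of €1,680,000. The remaining €1,650,000 passes to the descendants.
The descendants' portion (€1,650,000) is divided into 5 shares of €330,000: Alma and Vance each take €330,000; Freya's €330,000 share passes to Freya's issue; Orsolya's €330,000 share passes to Orsolya's issue; Lachlan's €330,000 share passes to Lachlan's issue.
Freya's share (€330,000) is divided into 3 shares of €110,000: Florian, Thandi, and Kenji each take €110,000.
Orsolya's share (€330,000) is divided into 2 shares of €165,000: Aditi and Halim each take €165,000.
Lachlan's share (€330,000) is divided into 2 shares of €165,000: Bastian and Liesel each take €165,000.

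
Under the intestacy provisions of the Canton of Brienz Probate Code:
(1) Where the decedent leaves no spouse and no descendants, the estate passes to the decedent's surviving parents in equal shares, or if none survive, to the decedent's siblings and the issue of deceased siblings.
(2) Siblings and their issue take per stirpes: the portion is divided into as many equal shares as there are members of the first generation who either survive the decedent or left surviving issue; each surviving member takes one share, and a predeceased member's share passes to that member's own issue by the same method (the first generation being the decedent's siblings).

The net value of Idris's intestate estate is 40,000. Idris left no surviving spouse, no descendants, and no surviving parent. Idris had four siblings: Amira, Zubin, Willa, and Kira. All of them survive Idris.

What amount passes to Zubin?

Zubin receives 10,000.

The entire 40,000 passes to the siblings and their issue.
That amount (40,000) is divided into 4 shares of 10,000: Amira, Zubin, Willa, and Kira each take 10,000.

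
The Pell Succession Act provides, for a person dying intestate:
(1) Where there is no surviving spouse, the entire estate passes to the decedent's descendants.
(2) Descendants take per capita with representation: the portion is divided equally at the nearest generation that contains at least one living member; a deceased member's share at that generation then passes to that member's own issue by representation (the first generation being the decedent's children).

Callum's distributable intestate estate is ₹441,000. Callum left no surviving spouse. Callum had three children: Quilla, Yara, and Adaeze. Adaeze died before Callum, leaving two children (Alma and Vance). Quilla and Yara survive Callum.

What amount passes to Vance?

Vance receives ₹73,500.

The entire ₹441,000 passes to the descendants.
That amount (₹441,000) is divided into 3 shares of ₹147,000: Quilla and Yara each take ₹147,000; Adaeze's ₹147,000 share passes to Adaeze's issue.
Adaeze's share (₹147,000) is divided into 2 shares of ₹73,500: Alma and Vance each take ₹73,500.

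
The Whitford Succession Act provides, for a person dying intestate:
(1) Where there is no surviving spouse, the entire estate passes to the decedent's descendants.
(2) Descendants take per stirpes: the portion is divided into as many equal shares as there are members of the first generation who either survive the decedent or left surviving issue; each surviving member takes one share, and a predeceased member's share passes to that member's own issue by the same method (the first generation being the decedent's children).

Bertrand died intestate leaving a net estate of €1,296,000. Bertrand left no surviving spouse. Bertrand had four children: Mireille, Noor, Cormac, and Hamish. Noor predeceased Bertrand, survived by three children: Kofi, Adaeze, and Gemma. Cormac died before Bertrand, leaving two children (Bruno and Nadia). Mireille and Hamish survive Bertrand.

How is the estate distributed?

The entire €1,296,000 passes to the descendants.
That amount (€1,296,000) is divided into 4 shares of €324,000: Mireille and Hamish each take €324,000; Noor's €324,000 share passes to Noor's issue; Cormac's €324,000 share passes to Cormac's issue.
Noor's share (€324,000) is divided into 3 shares of €108,000: Kofi, Adaeze, and Gemma each take €108,000.
Cormac's share (€324,000) is divided into 2 shares of €162,000: Bruno and Nadia each take €162,000.

Mireille: €324,000; Kofi: €108,000; Adaeze: €108,000; Gemma: €108,000; Bruno: €162,000; Nadia: €162,000; Hamish: €324,000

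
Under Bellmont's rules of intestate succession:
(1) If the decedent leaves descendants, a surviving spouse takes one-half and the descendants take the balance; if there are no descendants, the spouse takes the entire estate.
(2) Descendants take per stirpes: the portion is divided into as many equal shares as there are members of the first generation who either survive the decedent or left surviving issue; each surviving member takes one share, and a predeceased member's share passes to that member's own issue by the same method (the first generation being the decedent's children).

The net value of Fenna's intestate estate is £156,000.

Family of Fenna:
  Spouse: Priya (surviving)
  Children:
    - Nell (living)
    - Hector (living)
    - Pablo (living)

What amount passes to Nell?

Priya takes one-half of £156,000 = £78,000. The remaining £78,000 passes to the descendants.
The descendants' portion (£78,000) is divided into 3 shares of £26,000: Nell, Hector, and Pablo each take £26,000.

Nell receives £26,000.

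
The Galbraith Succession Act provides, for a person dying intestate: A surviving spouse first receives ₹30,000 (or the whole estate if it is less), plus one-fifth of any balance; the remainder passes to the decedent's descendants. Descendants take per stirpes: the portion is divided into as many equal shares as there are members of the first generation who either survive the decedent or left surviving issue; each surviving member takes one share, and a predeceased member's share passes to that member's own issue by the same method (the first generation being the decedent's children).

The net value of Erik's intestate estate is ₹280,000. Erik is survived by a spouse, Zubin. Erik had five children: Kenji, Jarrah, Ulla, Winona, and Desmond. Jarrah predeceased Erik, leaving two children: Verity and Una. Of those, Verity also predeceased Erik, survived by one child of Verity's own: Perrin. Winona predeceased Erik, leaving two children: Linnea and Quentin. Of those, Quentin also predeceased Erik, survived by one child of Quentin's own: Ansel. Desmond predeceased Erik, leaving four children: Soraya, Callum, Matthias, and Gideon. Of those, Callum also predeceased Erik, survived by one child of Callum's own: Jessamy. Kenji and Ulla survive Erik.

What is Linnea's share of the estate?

Zubin first takes ₹30,000, leaving a balance of ₹250,000. Zubin then takes one-fifth of the balance (₹50,000), for a total of ₹80,000. The remaining ₹200,000 passes to the descendants.
The descendants' portion (₹200,000) is divided into 5 shares of ₹40,000: Kenji and Ulla each take ₹40,000; Jarrah's ₹40,000 share passes to Jarrah's issue; Winona's ₹40,000 share passes to Winona's issue; Desmond's ₹40,000 share passes to Desmond's issue.
Jarrah's share (₹40,000) is divided into 2 shares of ₹20,000: Una takes ₹20,000; Verity's ₹20,000 share passes to Verity's issue.
Verity's share (₹20,000) passes entirely to Perrin.
Winona's share (₹40,000) is divided into 2 shares of ₹20,000: Linnea takes ₹20,000; Quentin's ₹20,000 share passes to Quentin's issue.
Quentin's share (₹20,000) passes entirely to Ansel.
Desmond's share (₹40,000) is divided into 4 shares of ₹10,000: Soraya, Matthias, and Gideon each take ₹10,000; Callum's ₹10,000 share passes to Callum's issue.
Callum's share (₹10,000) passes entirely to Jessamy.

Linnea receives ₹20,000.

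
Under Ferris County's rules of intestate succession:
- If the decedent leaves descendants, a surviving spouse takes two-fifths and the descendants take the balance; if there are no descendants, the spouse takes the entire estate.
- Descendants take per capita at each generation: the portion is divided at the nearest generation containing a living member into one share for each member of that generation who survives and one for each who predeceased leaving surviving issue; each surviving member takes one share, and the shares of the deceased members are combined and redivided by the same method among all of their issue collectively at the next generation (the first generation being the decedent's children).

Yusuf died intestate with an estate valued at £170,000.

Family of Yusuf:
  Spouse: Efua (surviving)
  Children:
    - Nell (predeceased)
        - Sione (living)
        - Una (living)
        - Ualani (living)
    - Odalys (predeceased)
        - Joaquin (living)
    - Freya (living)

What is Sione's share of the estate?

Sione receives £17,000.

Efua takes two-fifths of £170,000 = £68,000. The remaining £102,000 passes to the descendants.
The descendants' portion (£102,000) is divided at the children's generation into 3 shares of £34,000. Freya takes £34,000. The 2 shares of the deceased (Nell and Odalys) are combined into a pool of £68,000.
That pool (£68,000) is divided at the grandchildren's generation equally among Sione, Una, Ualani, and Joaquin: £17,000 each.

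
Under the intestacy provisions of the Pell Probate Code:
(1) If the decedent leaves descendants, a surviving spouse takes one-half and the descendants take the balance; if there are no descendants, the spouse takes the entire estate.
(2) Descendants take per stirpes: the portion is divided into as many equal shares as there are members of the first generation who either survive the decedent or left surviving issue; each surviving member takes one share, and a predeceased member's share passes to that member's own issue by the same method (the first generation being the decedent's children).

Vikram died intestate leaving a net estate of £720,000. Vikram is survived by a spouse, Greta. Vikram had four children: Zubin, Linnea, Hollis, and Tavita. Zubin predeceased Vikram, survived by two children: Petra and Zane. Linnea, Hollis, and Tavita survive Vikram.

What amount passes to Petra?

Petra receives £45,000.

Greta takes one-half of £720,000 = £360,000. The remaining £360,000 passes to the descendants.
The descendants' portion (£360,000) is divided into 4 shares of £90,000: Linnea, Hollis, and Tavita each take £90,000; Zubin's £90,000 share passes to Zubin's issue.
Zubin's share (£90,000) is divided into 2 shares of £45,000: Petra and Zane each take £45,000.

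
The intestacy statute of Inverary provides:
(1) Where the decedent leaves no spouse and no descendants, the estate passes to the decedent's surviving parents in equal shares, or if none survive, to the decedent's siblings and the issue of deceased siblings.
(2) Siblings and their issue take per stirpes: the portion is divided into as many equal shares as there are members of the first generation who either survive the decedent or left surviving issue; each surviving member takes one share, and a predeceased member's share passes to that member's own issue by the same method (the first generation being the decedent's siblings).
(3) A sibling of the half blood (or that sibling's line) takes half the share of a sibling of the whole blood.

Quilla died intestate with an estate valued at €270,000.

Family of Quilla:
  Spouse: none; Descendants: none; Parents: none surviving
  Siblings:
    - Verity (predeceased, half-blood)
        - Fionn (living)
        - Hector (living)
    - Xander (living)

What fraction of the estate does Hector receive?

Hector receives 1/6 of the estate.

The entire €270,000 passes to the siblings and their issue.
Counting each half-blood sibling's line as half a unit, there are 3/2 units in €270,000, so one unit is €180,000. Whole-blood lines (Xander) take €180,000 each; half-blood lines (Verity) take €90,000 each.
Verity's share (€90,000) is divided into 2 shares of €45,000: Fionn and Hector each take €45,000.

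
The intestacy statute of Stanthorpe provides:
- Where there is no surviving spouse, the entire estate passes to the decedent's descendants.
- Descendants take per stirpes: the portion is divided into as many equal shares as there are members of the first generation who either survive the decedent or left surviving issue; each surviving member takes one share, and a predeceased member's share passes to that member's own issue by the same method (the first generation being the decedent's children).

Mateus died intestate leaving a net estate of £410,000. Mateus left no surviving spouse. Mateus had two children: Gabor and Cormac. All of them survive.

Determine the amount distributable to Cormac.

Cormac receives £205,000.

The entire £410,000 passes to the descendants.
That amount (£410,000) is divided into 2 shares of £205,000: Gabor and Cormac each take £205,000.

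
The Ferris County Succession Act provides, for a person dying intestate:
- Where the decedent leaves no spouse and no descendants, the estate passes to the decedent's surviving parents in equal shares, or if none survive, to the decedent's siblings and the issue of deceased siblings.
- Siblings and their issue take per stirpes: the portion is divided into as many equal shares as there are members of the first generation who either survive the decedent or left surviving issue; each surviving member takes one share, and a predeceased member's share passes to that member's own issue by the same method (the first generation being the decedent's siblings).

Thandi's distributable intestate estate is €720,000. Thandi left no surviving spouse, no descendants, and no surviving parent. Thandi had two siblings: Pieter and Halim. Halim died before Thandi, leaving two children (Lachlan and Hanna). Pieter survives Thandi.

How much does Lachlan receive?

Lachlan receives €180,000.

The entire €720,000 passes to the siblings and their issue.
That amount (€720,000) is divided into 2 shares of €360,000: Pieter takes €360,000; Halim's €360,000 share passes to Halim's issue.
Halim's share (€360,000) is divided into 2 shares of €180,000: Lachlan and Hanna each take €180,000.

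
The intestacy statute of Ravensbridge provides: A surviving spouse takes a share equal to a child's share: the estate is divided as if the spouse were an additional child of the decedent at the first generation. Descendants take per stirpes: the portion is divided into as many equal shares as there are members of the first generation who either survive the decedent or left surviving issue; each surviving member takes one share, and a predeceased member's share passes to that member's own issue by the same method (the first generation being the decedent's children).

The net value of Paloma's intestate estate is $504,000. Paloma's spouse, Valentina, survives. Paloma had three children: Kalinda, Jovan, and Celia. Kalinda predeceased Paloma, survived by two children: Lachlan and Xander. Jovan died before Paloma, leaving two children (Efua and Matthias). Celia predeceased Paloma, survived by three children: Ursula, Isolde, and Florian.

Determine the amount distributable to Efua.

Efua receives $63,000.

The spouse counts as an additional share at the children's level, so there are 4 primary shares of $126,000. Valentina takes one such share ($126,000).
The children's combined portion ($378,000) is divided into 3 shares of $126,000: Kalinda's $126,000 share passes to Kalinda's issue; Jovan's $126,000 share passes to Jovan's issue; Celia's $126,000 share passes to Celia's issue.
Kalinda's share ($126,000) is divided into 2 shares of $63,000: Lachlan and Xander each take $63,000.
Jovan's share ($126,000) is divided into 2 shares of $63,000: Efua and Matthias each take $63,000.
Celia's share ($126,000) is divided into 3 shares of $42,000: Ursula, Isolde, and Florian each take $42,000.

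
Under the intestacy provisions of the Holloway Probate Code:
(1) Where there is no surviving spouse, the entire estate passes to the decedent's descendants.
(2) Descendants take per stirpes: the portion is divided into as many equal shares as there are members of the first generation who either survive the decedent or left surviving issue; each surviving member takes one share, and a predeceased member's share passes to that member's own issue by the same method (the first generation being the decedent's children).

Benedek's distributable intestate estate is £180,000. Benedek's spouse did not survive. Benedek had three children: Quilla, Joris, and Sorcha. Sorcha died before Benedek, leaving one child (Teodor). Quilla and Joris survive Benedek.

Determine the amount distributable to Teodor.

The entire £180,000 passes to the descendants.
That amount (£180,000) is divided into 3 shares of £60,000: Quilla and Joris each take £60,000; Sorcha's £60,000 share passes to Sorcha's issue.
Sorcha's share (£60,000) passes entirely to Teodor.

Teodor receives £60,000.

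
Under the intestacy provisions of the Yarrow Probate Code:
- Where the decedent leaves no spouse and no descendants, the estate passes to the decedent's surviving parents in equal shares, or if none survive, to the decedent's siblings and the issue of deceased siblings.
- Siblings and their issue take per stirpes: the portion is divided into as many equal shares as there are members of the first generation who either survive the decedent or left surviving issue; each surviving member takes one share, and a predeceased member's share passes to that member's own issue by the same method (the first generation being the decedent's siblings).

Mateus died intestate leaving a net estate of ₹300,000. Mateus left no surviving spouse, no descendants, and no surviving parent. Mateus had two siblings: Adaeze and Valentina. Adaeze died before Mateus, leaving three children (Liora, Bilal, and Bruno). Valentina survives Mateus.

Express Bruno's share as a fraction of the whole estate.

The entire ₹300,000 passes to the siblings and their issue.
That amount (₹300,000) is divided into 2 shares of ₹150,000: Valentina takes ₹150,000; Adaeze's ₹150,000 share passes to Adaeze's issue.
Adaeze's share (₹150,000) is divided into 3 shares of ₹50,000: Liora, Bilal, and Bruno each take ₹50,000.

Bruno receives 1/6 of the estate.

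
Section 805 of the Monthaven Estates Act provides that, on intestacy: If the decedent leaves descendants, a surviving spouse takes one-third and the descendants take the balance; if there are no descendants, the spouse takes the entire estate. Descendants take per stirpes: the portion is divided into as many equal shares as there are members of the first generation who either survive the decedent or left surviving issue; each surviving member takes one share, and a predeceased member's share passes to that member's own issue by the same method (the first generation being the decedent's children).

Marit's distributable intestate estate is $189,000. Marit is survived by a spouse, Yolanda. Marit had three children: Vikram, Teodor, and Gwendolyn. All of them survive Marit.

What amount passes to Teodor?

Yolanda takes one-third of $189,000 = $63,000. The remaining $126,000 passes to the descendants.
The descendants' portion ($126,000) is divided into 3 shares of $42,000: Vikram, Teodor, and Gwendolyn each take $42,000.

Teodor receives $42,000.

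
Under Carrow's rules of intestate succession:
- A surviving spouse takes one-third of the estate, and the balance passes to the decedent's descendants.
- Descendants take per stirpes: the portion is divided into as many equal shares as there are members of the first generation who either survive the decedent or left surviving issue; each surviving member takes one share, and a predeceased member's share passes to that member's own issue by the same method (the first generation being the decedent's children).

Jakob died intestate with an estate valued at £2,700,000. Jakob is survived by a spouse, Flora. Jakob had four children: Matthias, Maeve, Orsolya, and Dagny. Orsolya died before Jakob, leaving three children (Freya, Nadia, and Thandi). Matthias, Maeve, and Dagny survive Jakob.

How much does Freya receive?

Flora takes one-third of £2,700,000 = £900,000. The remaining £1,800,000 passes to the descendants.
The descendants' portion (£1,800,000) is divided into 4 shares of £450,000: Matthias, Maeve, and Dagny each take £450,000; Orsolya's £450,000 share passes to Orsolya's issue.
Orsolya's share (£450,000) is divided into 3 shares of £150,000: Freya, Nadia, and Thandi each take £150,000.

Freya receives £150,000.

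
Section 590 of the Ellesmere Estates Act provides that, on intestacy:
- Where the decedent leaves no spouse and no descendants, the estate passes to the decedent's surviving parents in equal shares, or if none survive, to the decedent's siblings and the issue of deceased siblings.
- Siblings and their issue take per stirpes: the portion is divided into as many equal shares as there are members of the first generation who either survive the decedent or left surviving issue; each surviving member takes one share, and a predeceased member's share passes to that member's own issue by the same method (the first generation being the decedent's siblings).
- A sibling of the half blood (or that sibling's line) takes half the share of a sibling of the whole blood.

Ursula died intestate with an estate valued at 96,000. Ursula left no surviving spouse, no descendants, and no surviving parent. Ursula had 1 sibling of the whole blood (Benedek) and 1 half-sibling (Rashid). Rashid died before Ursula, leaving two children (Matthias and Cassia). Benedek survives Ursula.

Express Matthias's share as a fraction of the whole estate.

The entire 96,000 passes to the siblings and their issue.
Counting each half-blood sibling's line as half a unit, there are 3/2 units in 96,000, so one unit is 64,000. Whole-blood lines (Benedek) take 64,000 each; half-blood lines (Rashid) take 32,000 each.
Rashid's share (32,000) is divided into 2 shares of 16,000: Matthias and Cassia each take 16,000.

Matthias receives 1/6 of the estate.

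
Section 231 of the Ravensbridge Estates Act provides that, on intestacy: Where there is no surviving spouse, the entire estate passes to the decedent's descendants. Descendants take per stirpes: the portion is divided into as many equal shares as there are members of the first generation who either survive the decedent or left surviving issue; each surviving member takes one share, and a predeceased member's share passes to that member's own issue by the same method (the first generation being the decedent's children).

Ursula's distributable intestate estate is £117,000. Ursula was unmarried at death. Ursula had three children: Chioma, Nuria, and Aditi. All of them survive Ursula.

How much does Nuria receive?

The entire £117,000 passes to the descendants.
That amount (£117,000) is divided into 3 shares of £39,000: Chioma, Nuria, and Aditi each take £39,000.

Nuria receives £39,000.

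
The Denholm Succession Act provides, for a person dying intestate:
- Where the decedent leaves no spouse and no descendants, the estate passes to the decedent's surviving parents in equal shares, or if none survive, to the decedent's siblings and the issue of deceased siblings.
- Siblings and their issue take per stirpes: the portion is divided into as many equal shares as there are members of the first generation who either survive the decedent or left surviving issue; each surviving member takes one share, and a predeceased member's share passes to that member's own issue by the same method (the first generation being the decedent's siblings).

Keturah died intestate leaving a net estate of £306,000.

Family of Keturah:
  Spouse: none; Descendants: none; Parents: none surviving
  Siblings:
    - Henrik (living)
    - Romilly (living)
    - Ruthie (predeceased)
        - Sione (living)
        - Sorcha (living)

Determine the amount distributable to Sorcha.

Sorcha receives £51,000.

The entire £306,000 passes to the siblings and their issue.
That amount (£306,000) is divided into 3 shares of £102,000: Henrik and Romilly each take £102,000; Ruthie's £102,000 share passes to Ruthie's issue.
Ruthie's share (£102,000) is divided into 2 shares of £51,000: Sione and Sorcha each take £51,000.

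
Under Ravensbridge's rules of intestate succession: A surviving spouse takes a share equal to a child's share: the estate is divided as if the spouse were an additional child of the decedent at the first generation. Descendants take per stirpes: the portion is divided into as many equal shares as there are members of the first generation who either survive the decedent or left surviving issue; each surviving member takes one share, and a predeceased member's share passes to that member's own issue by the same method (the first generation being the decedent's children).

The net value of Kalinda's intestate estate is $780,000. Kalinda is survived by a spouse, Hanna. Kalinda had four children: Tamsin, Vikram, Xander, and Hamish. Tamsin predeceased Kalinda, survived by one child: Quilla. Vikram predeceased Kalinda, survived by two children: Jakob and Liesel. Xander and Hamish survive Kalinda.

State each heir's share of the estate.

Hanna: $156,000; Quilla: $156,000; Jakob: $78,000; Liesel: $78,000; Xander: $156,000; Hamish: $156,000

The spouse counts as an additional share at the children's level, so there are 5 primary shares of $156,000. Hanna takes one such share ($156,000).
The children's combined portion ($624,000) is divided into 4 shares of $156,000: Xander and Hamish each take $156,000; Tamsin's $156,000 share passes to Tamsin's issue; Vikram's $156,000 share passes to Vikram's issue.
Tamsin's share ($156,000) passes entirely to Quilla.
Vikram's share ($156,000) is divided into 2 shares of $78,000: Jakob and Liesel each take $78,000.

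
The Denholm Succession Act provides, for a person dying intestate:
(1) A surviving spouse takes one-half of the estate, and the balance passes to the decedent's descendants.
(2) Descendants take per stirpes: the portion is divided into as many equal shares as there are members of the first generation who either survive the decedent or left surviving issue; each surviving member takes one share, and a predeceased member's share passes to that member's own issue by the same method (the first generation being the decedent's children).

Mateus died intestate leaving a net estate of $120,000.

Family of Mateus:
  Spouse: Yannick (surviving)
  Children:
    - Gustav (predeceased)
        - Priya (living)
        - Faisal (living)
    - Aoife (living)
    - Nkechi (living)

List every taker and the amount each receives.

Yannick takes one-half of $120,000 = $60,000. The remaining $60,000 passes to the descendants.
The descendants' portion ($60,000) is divided into 3 shares of $20,000: Aoife and Nkechi each take $20,000; Gustav's $20,000 share passes to Gustav's issue.
Gustav's share ($20,000) is divided into 2 shares of $10,000: Priya and Faisal each take $10,000.

Yannick: $60,000; Priya: $10,000; Faisal: $10,000; Aoife: $20,000; Nkechi: $20,000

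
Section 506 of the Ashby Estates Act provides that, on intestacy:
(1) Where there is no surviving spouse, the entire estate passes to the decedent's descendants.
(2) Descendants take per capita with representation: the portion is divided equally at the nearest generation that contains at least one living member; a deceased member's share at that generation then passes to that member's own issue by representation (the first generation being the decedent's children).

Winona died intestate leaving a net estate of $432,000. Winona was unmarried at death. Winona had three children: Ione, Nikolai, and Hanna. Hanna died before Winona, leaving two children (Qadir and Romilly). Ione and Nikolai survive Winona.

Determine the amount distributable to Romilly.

The entire $432,000 passes to the descendants.
That amount ($432,000) is divided into 3 shares of $144,000: Ione and Nikolai each take $144,000; Hanna's $144,000 share passes to Hanna's issue.
Hanna's share ($144,000) is divided into 2 shares of $72,000: Qadir and Romilly each take $72,000.

Romilly receives $72,000.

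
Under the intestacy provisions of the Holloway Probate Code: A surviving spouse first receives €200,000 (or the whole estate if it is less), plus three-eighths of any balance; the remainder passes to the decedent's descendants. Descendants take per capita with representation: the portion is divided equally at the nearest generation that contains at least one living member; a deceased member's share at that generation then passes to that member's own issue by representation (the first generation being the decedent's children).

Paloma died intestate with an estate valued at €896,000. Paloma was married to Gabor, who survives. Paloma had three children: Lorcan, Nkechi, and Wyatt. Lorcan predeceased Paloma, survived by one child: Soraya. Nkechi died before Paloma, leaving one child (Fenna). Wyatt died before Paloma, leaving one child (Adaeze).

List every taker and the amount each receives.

Gabor: €461,000; Soraya: €145,000; Fenna: €145,000; Adaeze: €145,000

Gabor first takes €200,000, leaving a balance of €696,000. Gabor then takes three-eighths of the balance (€261,000), for a total of €461,000. The remaining €435,000 passes to the descendants.
No child survives, so the initial division is made at the grandchildren's generation.
The descendants' portion (€435,000) is divided into 3 shares of €145,000: Soraya, Fenna, and Adaeze each take €145,000.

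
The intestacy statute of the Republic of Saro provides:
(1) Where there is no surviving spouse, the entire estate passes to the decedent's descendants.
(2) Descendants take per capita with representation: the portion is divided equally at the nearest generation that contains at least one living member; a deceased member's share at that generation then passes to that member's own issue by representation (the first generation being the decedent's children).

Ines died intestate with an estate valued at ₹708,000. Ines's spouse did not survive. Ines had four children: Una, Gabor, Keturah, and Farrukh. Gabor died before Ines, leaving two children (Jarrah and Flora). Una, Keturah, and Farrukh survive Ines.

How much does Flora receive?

The entire ₹708,000 passes to the descendants.
That amount (₹708,000) is divided into 4 shares of ₹177,000: Una, Keturah, and Farrukh each take ₹177,000; Gabor's ₹177,000 share passes to Gabor's issue.
Gabor's share (₹177,000) is divided into 2 shares of ₹88,500: Jarrah and Flora each take ₹88,500.

Flora receives ₹88,500.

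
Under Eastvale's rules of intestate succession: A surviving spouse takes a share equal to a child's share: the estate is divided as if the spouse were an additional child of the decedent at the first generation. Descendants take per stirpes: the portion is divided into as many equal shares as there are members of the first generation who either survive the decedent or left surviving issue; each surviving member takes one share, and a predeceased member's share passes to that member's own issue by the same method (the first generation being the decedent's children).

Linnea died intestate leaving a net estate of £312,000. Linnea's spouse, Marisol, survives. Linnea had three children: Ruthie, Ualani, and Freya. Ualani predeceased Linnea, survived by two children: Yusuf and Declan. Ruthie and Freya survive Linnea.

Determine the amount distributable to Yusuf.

Yusuf receives £39,000.

The spouse counts as an additional share at the children's level, so there are 4 primary shares of £78,000. Marisol takes one such share (£78,000).
The children's combined portion (£234,000) is divided into 3 shares of £78,000: Ruthie and Freya each take £78,000; Ualani's £78,000 share passes to Ualani's issue.
Ualani's share (£78,000) is divided into 2 shares of £39,000: Yusuf and Declan each take £39,000.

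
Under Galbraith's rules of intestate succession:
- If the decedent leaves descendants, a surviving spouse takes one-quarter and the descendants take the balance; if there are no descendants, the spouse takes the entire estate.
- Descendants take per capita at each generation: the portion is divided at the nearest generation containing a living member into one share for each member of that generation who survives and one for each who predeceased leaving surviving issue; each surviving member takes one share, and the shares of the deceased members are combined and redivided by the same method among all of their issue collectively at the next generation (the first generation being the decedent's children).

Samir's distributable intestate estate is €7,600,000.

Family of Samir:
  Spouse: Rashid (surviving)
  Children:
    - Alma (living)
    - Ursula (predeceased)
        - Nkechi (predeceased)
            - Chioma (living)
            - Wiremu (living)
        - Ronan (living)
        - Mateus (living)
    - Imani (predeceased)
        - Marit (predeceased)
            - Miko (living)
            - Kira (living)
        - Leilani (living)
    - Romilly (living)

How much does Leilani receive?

Leilani receives €570,000.

Rashid takes one-quarter of €7,600,000 = €1,900,000. The remaining €5,700,000 passes to the descendants.
The descendants' portion (€5,700,000) is divided at the children's generation into 4 shares of €1,425,000. Alma and Romilly each take €1,425,000. The 2 shares of the deceased (Ursula and Imani) are combined into a pool of €2,850,000.
That pool (€2,850,000) is divided at the grandchildren's generation into 5 shares of €570,000. Ronan, Mateus, and Leilani each take €570,000. The 2 shares of the deceased (Nkechi and Marit) are combined into a pool of €1,140,000.
That pool (€1,140,000) is divided at the great-grandchildren's generation equally among Chioma, Wiremu, Miko, and Kira: €285,000 each.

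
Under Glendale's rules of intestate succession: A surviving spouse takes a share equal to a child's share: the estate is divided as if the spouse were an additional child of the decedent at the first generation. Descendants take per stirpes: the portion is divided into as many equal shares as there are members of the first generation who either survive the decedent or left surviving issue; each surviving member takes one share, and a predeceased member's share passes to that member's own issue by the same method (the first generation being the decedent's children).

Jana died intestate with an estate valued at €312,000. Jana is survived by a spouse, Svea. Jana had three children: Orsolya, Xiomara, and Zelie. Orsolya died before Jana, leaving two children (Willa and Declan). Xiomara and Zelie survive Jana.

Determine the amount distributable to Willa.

Willa receives €39,000.

The spouse counts as an additional share at the children's level, so there are 4 primary shares of €78,000. Svea takes one such share (€78,000).
The children's combined portion (€234,000) is divided into 3 shares of €78,000: Xiomara and Zelie each take €78,000; Orsolya's €78,000 share passes to Orsolya's issue.
Orsolya's share (€78,000) is divided into 2 shares of €39,000: Willa and Declan each take €39,000.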